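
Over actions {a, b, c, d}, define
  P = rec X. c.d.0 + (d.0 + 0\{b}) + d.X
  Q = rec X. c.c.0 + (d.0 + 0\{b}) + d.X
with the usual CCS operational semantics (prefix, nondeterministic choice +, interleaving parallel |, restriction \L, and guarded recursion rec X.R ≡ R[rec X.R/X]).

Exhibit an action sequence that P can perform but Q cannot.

LTS(P): 3 reachable states
  s0 = rec X. c.d.0 + (d.0 + 0\{b}) + d.X | —c→ s1, —d→ s0, —d→ s2
  s1 = d.0 | —d→ s2
  s2 = 0 | deadlocked
LTS(Q): 3 reachable states
  t0 = rec X. c.c.0 + (d.0 + 0\{b}) + d.X | —c→ t1, —d→ t0, —d→ t2
  t1 = c.0 | —c→ t2
  t2 = 0 | deadlocked
Run σ = ⟨cd⟩ on P: start {s0}
  after c @ step 1: {s1}
  after d @ step 2: {s2}
  — P admits the full trace.
Run σ = ⟨cd⟩ on Q: start {t0}
  after c @ step 1: {t1}
  after d @ step 2: ∅  — Q cannot continue

cd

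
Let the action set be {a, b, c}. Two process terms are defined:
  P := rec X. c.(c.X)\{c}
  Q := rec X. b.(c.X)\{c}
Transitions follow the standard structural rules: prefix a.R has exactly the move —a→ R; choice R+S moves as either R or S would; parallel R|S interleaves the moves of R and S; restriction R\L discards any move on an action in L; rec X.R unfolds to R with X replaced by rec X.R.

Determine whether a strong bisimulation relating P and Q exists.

LTS(P): 2 reachable states
  s0 = rec X. c.(c.X)\{c} | --c--▸ s1
  s1 = (c.(rec X. c.(c.X)\{c}))\{c} | ·
LTS(Q): 2 reachable states
  t0 = rec X. b.(c.X)\{c} | --b--▸ t1
  t1 = (c.(rec X. b.(c.X)\{c}))\{c} | ·
Coarsest stable partition (strong bisimilarity classes):
  B0 = {s0}
  B1 = {s1, t1}
  B2 = {t0}
s0 ∈ B0, t0 ∈ B2 → different blocks

not bisimilar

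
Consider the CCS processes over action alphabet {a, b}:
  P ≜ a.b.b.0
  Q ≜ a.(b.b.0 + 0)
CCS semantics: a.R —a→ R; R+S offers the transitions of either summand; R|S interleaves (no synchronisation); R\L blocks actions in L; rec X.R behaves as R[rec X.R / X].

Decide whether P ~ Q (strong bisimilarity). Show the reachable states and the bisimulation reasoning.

P's transition system — 4 states:
  u0 = a.b.b.0 :: ··a··> u1
  u1 = b.b.0 :: ··b··> u2
  u2 = b.0 :: ··b··> u3
  u3 = 0 :: ·
Q's transition system — 4 states:
  v0 = a.(b.b.0 + 0) :: ··a··> v1
  v1 = b.b.0 + 0 :: ··b··> v2
  v2 = b.0 :: ··b··> v3
  v3 = 0 :: ·
Coarsest stable partition (strong bisimilarity classes):
  B0 = {u0, v0}
  B1 = {u1, v1}
  B2 = {u2, v2}
  B3 = {u3, v3}
u0 ∈ B0, v0 ∈ B0 → same block

YES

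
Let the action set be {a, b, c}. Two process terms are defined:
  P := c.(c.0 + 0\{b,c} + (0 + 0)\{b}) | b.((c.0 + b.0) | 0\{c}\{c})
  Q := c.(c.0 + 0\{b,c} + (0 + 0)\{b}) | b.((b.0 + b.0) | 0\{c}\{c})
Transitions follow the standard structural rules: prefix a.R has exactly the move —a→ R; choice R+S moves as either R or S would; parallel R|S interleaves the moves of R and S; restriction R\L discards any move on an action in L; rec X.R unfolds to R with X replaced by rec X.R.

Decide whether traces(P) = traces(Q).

P's transition system — 9 states:
  m0 = c.(c.0 + 0\{b,c} + (0 + 0)\{b}) | b.((c.0 + b.0) | 0\{c}\{c}) | ··b··> m1, ··c··> m2
  m1 = c.(c.0 + 0\{b,c} + (0 + 0)\{b}) | ((c.0 + b.0) | 0\{c}\{c}) | ··b··> m3, ··c··> m3, ··c··> m4
  m2 = (c.0 + 0\{b,c} + (0 + 0)\{b}) | b.((c.0 + b.0) | 0\{c}\{c}) | ··b··> m4, ··c··> m5
  m3 = c.(c.0 + 0\{b,c} + (0 + 0)\{b}) | (0 | 0\{c}\{c}) | ··c··> m6
  m4 = (c.0 + 0\{b,c} + (0 + 0)\{b}) | ((c.0 + b.0) | 0\{c}\{c}) | ··b··> m6, ··c··> m6, ··c··> m7
  m5 = 0 | b.((c.0 + b.0) | 0\{c}\{c}) | ··b··> m7
  m6 = (c.0 + 0\{b,c} + (0 + 0)\{b}) | (0 | 0\{c}\{c}) | ··c··> m8
  m7 = 0 | ((c.0 + b.0) | 0\{c}\{c}) | ··b··> m8, ··c··> m8
  m8 = 0 | (0 | 0\{c}\{c}) | deadlocked
Q's transition system — 9 states:
  n0 = c.(c.0 + 0\{b,c} + (0 + 0)\{b}) | b.((b.0 + b.0) | 0\{c}\{c}) | ··b··> n1, ··c··> n2
  n1 = c.(c.0 + 0\{b,c} + (0 + 0)\{b}) | ((b.0 + b.0) | 0\{c}\{c}) | ··b··> n3, ··c··> n4
  n2 = (c.0 + 0\{b,c} + (0 + 0)\{b}) | b.((b.0 + b.0) | 0\{c}\{c}) | ··b··> n4, ··c··> n5
  n3 = c.(c.0 + 0\{b,c} + (0 + 0)\{b}) | (0 | 0\{c}\{c}) | ··c··> n6
  n4 = (c.0 + 0\{b,c} + (0 + 0)\{b}) | ((b.0 + b.0) | 0\{c}\{c}) | ··b··> n6, ··c··> n7
  n5 = 0 | b.((b.0 + b.0) | 0\{c}\{c}) | ··b··> n7
  n6 = (c.0 + 0\{b,c} + (0 + 0)\{b}) | (0 | 0\{c}\{c}) | ··c··> n8
  n7 = 0 | ((b.0 + b.0) | 0\{c}\{c}) | ··b··> n8
  n8 = 0 | (0 | 0\{c}\{c}) | deadlocked
Run σ = ⟨bccc⟩ on P: start {m0}
  [1] b ⇒ {m1}
  [2] c ⇒ {m3, m4}
  [3] c ⇒ {m6, m7}
  [4] c ⇒ {m8}
  — P admits the full trace.
Run σ = ⟨bccc⟩ on Q: start {n0}
  [1] b ⇒ {n1}
  [2] c ⇒ {n4}
  [3] c ⇒ {n7}
  [4] c ⇒ ∅ (Q stuck)

traces(P) ≠ traces(Q) — witness ⟨bccc⟩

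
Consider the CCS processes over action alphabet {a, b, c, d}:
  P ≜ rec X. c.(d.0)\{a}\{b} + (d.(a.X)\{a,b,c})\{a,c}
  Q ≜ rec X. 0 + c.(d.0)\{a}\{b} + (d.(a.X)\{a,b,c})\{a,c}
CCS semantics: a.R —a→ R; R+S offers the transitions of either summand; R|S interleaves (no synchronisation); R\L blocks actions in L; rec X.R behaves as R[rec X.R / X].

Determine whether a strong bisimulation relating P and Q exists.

LTS(P): 4 reachable states
  u0 = rec X. c.(d.0)\{a}\{b} + (d.(a.X)\{a,b,c})\{a,c} has moves —c→ u1, —d→ u2
  u1 = (d.0)\{a}\{b} has moves —d→ u3
  u2 = (a.(rec X. c.(d.0)\{a}\{b} + (d.(a.X)\{a,b,c})\{a,c}))\{a,b,c}\{a,c} has moves deadlocked
  u3 = 0\{a}\{b} has moves deadlocked
LTS(Q): 4 reachable states
  v0 = rec X. 0 + c.(d.0)\{a}\{b} + (d.(a.X)\{a,b,c})\{a,c} has moves —c→ v1, —d→ v2
  v1 = (d.0)\{a}\{b} has moves —d→ v3
  v2 = (a.(rec X. 0 + c.(d.0)\{a}\{b} + (d.(a.X)\{a,b,c})\{a,c}))\{a,b,c}\{a,c} has moves deadlocked
  v3 = 0\{a}\{b} has moves deadlocked
Bisimilarity quotient blocks:
  B0 = {u0, v0}
  B1 = {u2, u3, v2, v3}
  B2 = {u1, v1}
u0 ∈ B0, v0 ∈ B0 → same block

YES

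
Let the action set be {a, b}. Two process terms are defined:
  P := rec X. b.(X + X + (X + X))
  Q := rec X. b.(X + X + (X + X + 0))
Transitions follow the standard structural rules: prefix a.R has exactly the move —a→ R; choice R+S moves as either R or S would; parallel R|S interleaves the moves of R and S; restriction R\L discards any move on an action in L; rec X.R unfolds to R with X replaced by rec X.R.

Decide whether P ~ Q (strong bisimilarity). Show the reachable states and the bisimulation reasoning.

P ~ Q

Reachable graph of P (2 states):
  p0 = rec X. b.(X + X + (X + X)) ⊢ =b=> p1
  p1 = (rec X. b.(X + X + (X + X))) + (rec X. b.(X + X + (X + X))) + ((rec X. b.(X + X + (X + X))) + (rec X. b.(X + X + (X + X)))) ⊢ =b=> p1
Reachable graph of Q (2 states):
  q0 = rec X. b.(X + X + (X + X + 0)) ⊢ =b=> q1
  q1 = (rec X. b.(X + X + (X + X + 0))) + (rec X. b.(X + X + (X + X + 0))) + ((rec X. b.(X + X + (X + X + 0))) + (rec X. b.(X + X + (X + X + 0))) + 0) ⊢ =b=> q1
Bisimilarity quotient blocks:
  B0 = {p0, p1, q0, q1}
p0 ∈ B0, q0 ∈ B0 → same block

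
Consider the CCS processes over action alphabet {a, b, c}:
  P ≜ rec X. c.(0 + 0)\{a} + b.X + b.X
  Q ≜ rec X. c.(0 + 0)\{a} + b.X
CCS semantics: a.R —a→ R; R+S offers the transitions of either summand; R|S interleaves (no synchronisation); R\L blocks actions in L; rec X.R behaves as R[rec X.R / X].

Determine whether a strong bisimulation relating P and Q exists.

P ~ Q

Reachable graph of P (2 states):
  p0 = rec X. c.(0 + 0)\{a} + b.X + b.X :: =b=> p0, =c=> p1
  p1 = (0 + 0)\{a} :: deadlocked
Reachable graph of Q (2 states):
  q0 = rec X. c.(0 + 0)\{a} + b.X :: =b=> q0, =c=> q1
  q1 = (0 + 0)\{a} :: deadlocked
Partition-refinement fixed point:
  B0 = {p0, q0}
  B1 = {p1, q1}
p0 ∈ B0, q0 ∈ B0 → same block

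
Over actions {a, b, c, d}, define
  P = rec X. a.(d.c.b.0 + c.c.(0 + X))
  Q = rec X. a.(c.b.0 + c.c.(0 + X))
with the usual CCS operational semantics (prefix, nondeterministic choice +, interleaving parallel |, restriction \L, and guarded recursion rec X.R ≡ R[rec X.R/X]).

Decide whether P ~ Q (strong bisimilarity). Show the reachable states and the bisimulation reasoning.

Reachable graph of P (7 states):
  s0 = rec X. a.(d.c.b.0 + c.c.(0 + X)) :: --a--▸ s1
  s1 = d.c.b.0 + c.c.(0 + (rec X. a.(d.c.b.0 + c.c.(0 + X)))) :: --c--▸ s2, --d--▸ s3
  s2 = c.(0 + (rec X. a.(d.c.b.0 + c.c.(0 + X)))) :: --c--▸ s4
  s3 = c.b.0 :: --c--▸ s5
  s4 = 0 + (rec X. a.(d.c.b.0 + c.c.(0 + X))) :: --a--▸ s1
  s5 = b.0 :: --b--▸ s6
  s6 = 0 :: ∅
Reachable graph of Q (6 states):
  t0 = rec X. a.(c.b.0 + c.c.(0 + X)) :: --a--▸ t1
  t1 = c.b.0 + c.c.(0 + (rec X. a.(c.b.0 + c.c.(0 + X)))) :: --c--▸ t2, --c--▸ t3
  t2 = b.0 :: --b--▸ t4
  t3 = c.(0 + (rec X. a.(c.b.0 + c.c.(0 + X)))) :: --c--▸ t5
  t4 = 0 :: ∅
  t5 = 0 + (rec X. a.(c.b.0 + c.c.(0 + X))) :: --a--▸ t1
Bisimilarity quotient blocks:
  B0 = {s0, s4}
  B1 = {s1}
  B2 = {s3}
  B3 = {s5, t2}
  B4 = {s6, t4}
  B5 = {s2}
  B6 = {t0, t5}
  B7 = {t1}
  B8 = {t3}
s0 ∈ B0, t0 ∈ B6 → different blocks

NO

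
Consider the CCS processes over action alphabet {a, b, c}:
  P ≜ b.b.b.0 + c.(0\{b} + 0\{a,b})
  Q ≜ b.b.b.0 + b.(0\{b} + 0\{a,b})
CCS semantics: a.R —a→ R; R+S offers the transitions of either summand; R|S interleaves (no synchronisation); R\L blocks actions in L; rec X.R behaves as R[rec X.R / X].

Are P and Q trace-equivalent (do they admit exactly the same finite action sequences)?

traces(P) ≠ traces(Q) — witness ⟨c⟩

LTS(P): 5 reachable states
  m0 = b.b.b.0 + c.(0\{b} + 0\{a,b}) | =b=> m1, =c=> m2
  m1 = b.b.0 | =b=> m3
  m2 = 0\{b} + 0\{a,b} | deadlocked
  m3 = b.0 | =b=> m4
  m4 = 0 | deadlocked
LTS(Q): 5 reachable states
  n0 = b.b.b.0 + b.(0\{b} + 0\{a,b}) | =b=> n1, =b=> n2
  n1 = 0\{b} + 0\{a,b} | deadlocked
  n2 = b.b.0 | =b=> n3
  n3 = b.0 | =b=> n4
  n4 = 0 | deadlocked
Trace ⟨c⟩ through P, begin at {m0}:
  [1] c ⇒ {m2}
  — P admits the full trace.
Trace ⟨c⟩ through Q, begin at {n0}:
  [1] c ⇒ no successor for Q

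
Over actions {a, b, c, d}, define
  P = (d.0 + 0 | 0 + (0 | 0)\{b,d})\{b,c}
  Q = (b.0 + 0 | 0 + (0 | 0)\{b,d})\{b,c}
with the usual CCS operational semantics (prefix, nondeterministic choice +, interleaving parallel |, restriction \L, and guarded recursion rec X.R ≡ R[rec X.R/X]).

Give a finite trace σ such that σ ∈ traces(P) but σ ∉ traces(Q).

LTS(P): 2 reachable states
  u0 = (d.0 + 0 | 0 + (0 | 0)\{b,d})\{b,c} → -d-> u1
  u1 = 0\{b,c} → stopped
LTS(Q): 1 reachable states
  v0 = (b.0 + 0 | 0 + (0 | 0)\{b,d})\{b,c} → stopped
Executing d from P (initial set {u0}):
  after d @ step 1: {u1}
  — P admits the full trace.
Executing d from Q (initial set {v0}):
  after d @ step 1: ∅ (Q stuck)

d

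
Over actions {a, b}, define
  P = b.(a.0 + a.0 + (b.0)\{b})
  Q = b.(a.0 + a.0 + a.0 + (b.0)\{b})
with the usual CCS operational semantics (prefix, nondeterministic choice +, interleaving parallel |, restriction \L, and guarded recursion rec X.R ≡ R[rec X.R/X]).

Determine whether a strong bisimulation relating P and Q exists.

Reachable graph of P (3 states):
  s0 = b.(a.0 + a.0 + (b.0)\{b}) → -b-> s1
  s1 = a.0 + a.0 + (b.0)\{b} → -a-> s2
  s2 = 0 → ∅
Reachable graph of Q (3 states):
  t0 = b.(a.0 + a.0 + a.0 + (b.0)\{b}) → -b-> t1
  t1 = a.0 + a.0 + a.0 + (b.0)\{b} → -a-> t2
  t2 = 0 → ∅
Partition-refinement fixed point:
  B0 = {s0, t0}
  B1 = {s1, t1}
  B2 = {s2, t2}
s0 ∈ B0, t0 ∈ B0 → same block

bisimilar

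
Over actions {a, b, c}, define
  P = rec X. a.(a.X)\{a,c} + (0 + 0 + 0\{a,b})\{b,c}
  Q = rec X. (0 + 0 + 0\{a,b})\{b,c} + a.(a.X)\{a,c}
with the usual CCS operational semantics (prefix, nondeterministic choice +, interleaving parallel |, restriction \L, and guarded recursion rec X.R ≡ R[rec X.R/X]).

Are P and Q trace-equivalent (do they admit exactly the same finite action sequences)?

traces(P) = traces(Q)

P's transition system — 2 states:
  s0 = rec X. a.(a.X)\{a,c} + (0 + 0 + 0\{a,b})\{b,c} → —a→ s1
  s1 = (a.(rec X. a.(a.X)\{a,c} + (0 + 0 + 0\{a,b})\{b,c}))\{a,c} → deadlocked
Q's transition system — 2 states:
  t0 = rec X. (0 + 0 + 0\{a,b})\{b,c} + a.(a.X)\{a,c} → —a→ t1
  t1 = (a.(rec X. (0 + 0 + 0\{a,b})\{b,c} + a.(a.X)\{a,c}))\{a,c} → deadlocked
Partition-refinement fixed point:
  B0 = {s0, t0}
  B1 = {s1, t1}
s0 ∈ B0, t0 ∈ B0 → same block
Bisimilar ⇒ trace-equivalent.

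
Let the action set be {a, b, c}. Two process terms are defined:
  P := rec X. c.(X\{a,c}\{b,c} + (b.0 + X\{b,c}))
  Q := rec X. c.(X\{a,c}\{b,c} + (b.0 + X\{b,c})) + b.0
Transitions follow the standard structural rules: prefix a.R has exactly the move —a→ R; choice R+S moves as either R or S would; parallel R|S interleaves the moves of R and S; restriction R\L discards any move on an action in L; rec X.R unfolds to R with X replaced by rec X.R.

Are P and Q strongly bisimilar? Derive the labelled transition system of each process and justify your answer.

NO

LTS(P): 3 reachable states
  p0 = rec X. c.(X\{a,c}\{b,c} + (b.0 + X\{b,c})) | -c-> p1
  p1 = (rec X. c.(X\{a,c}\{b,c} + (b.0 + X\{b,c})))\{a,c}\{b,c} + (b.0 + (rec X. c.(X\{a,c}\{b,c} + (b.0 + X\{b,c})))\{b,c}) | -b-> p2
  p2 = 0 | deadlocked
LTS(Q): 3 reachable states
  q0 = rec X. c.(X\{a,c}\{b,c} + (b.0 + X\{b,c})) + b.0 | -b-> q1, -c-> q2
  q1 = 0 | deadlocked
  q2 = (rec X. c.(X\{a,c}\{b,c} + (b.0 + X\{b,c})) + b.0)\{a,c}\{b,c} + (b.0 + (rec X. c.(X\{a,c}\{b,c} + (b.0 + X\{b,c})) + b.0)\{b,c}) | -b-> q1
Bisimilarity quotient blocks:
  B0 = {p0}
  B1 = {p1, q2}
  B2 = {p2, q1}
  B3 = {q0}
p0 ∈ B0, q0 ∈ B3 → different blocks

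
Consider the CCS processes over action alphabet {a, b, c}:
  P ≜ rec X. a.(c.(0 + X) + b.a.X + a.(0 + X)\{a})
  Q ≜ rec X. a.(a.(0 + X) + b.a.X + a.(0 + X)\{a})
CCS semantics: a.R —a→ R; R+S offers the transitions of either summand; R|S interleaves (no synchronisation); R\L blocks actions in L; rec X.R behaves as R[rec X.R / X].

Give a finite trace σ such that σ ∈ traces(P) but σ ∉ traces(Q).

ac

LTS(P): 5 reachable states
  u0 = rec X. a.(c.(0 + X) + b.a.X + a.(0 + X)\{a}) :: -a-> u1
  u1 = c.(0 + (rec X. a.(c.(0 + X) + b.a.X + a.(0 + X)\{a}))) + b.a.(rec X. a.(c.(0 + X) + b.a.X + a.(0 + X)\{a})) + a.(0 + (rec X. a.(c.(0 + X) + b.a.X + a.(0 + X)\{a})))\{a} :: -a-> u2, -b-> u3, -c-> u4
  u2 = (0 + (rec X. a.(c.(0 + X) + b.a.X + a.(0 + X)\{a})))\{a} :: ·
  u3 = a.(rec X. a.(c.(0 + X) + b.a.X + a.(0 + X)\{a})) :: -a-> u0
  u4 = 0 + (rec X. a.(c.(0 + X) + b.a.X + a.(0 + X)\{a})) :: -a-> u1
LTS(Q): 5 reachable states
  v0 = rec X. a.(a.(0 + X) + b.a.X + a.(0 + X)\{a}) :: -a-> v1
  v1 = a.(0 + (rec X. a.(a.(0 + X) + b.a.X + a.(0 + X)\{a}))) + b.a.(rec X. a.(a.(0 + X) + b.a.X + a.(0 + X)\{a})) + a.(0 + (rec X. a.(a.(0 + X) + b.a.X + a.(0 + X)\{a})))\{a} :: -a-> v2, -a-> v3, -b-> v4
  v2 = (0 + (rec X. a.(a.(0 + X) + b.a.X + a.(0 + X)\{a})))\{a} :: ·
  v3 = 0 + (rec X. a.(a.(0 + X) + b.a.X + a.(0 + X)\{a})) :: -a-> v1
  v4 = a.(rec X. a.(a.(0 + X) + b.a.X + a.(0 + X)\{a})) :: -a-> v0
Run σ = ⟨ac⟩ on P: start {u0}
  step 1 (a): {u1}
  step 2 (c): {u4}
  P completes σ.
Run σ = ⟨ac⟩ on Q: start {v0}
  step 1 (a): {v1}
  step 2 (c): ∅ (Q stuck)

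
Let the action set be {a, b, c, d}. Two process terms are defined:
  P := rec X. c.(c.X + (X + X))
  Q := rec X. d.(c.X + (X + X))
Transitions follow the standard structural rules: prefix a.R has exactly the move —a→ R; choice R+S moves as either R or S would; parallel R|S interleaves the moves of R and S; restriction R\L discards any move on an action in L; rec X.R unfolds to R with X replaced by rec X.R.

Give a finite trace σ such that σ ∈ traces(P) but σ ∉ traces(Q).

LTS(P): 2 reachable states
  m0 = rec X. c.(c.X + (X + X)) has moves --c--▸ m1
  m1 = c.(rec X. c.(c.X + (X + X))) + ((rec X. c.(c.X + (X + X))) + (rec X. c.(c.X + (X + X)))) has moves --c--▸ m0, --c--▸ m1
LTS(Q): 2 reachable states
  n0 = rec X. d.(c.X + (X + X)) has moves --d--▸ n1
  n1 = c.(rec X. d.(c.X + (X + X))) + ((rec X. d.(c.X + (X + X))) + (rec X. d.(c.X + (X + X)))) has moves --c--▸ n0, --d--▸ n1
Executing c from P (initial set {m0}):
  [1] c ⇒ {m1}
  ✓ P
Executing c from Q (initial set {n0}):
  [1] c ⇒ ∅  — Q cannot continue

c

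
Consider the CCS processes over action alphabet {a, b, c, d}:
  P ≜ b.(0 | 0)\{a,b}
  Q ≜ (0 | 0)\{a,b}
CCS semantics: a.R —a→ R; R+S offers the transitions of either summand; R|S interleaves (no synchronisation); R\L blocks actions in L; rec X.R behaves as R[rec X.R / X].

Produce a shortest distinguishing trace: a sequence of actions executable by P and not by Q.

b

Reachable graph of P (2 states):
  s0 = b.(0 | 0)\{a,b} :: -b-> s1
  s1 = (0 | 0)\{a,b} :: deadlocked
Reachable graph of Q (1 states):
  t0 = (0 | 0)\{a,b} :: deadlocked
Executing b from P (initial set {s0}):
  step 1 (b): {s1}
  P completes σ.
Executing b from Q (initial set {t0}):
  step 1 (b): ∅  — Q cannot continue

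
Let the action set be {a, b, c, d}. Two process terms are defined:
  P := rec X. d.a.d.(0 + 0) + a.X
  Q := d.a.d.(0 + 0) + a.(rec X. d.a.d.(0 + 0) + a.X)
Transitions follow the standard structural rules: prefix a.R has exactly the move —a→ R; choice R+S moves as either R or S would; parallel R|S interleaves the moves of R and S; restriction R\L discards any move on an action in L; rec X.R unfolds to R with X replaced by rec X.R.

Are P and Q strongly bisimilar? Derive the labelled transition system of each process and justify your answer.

Reachable graph of P (4 states):
  u0 = rec X. d.a.d.(0 + 0) + a.X → ··a··> u0, ··d··> u1
  u1 = a.d.(0 + 0) → ··a··> u2
  u2 = d.(0 + 0) → ··d··> u3
  u3 = 0 + 0 → stopped
Reachable graph of Q (5 states):
  v0 = d.a.d.(0 + 0) + a.(rec X. d.a.d.(0 + 0) + a.X) → ··a··> v1, ··d··> v2
  v1 = rec X. d.a.d.(0 + 0) + a.X → ··a··> v1, ··d··> v2
  v2 = a.d.(0 + 0) → ··a··> v3
  v3 = d.(0 + 0) → ··d··> v4
  v4 = 0 + 0 → stopped
Partition-refinement fixed point:
  B0 = {u0, v0, v1}
  B1 = {u1, v2}
  B2 = {u2, v3}
  B3 = {u3, v4}
u0 ∈ B0, v0 ∈ B0 → same block

YES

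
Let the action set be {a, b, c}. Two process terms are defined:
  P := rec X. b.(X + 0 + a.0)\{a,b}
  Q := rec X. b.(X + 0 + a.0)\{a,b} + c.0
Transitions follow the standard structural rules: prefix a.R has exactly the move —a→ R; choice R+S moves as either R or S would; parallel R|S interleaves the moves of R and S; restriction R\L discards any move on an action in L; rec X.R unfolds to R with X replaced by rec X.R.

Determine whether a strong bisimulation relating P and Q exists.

Reachable graph of P (2 states):
  s0 = rec X. b.(X + 0 + a.0)\{a,b} | =b=> s1
  s1 = ((rec X. b.(X + 0 + a.0)\{a,b}) + 0 + a.0)\{a,b} | ·
Reachable graph of Q (4 states):
  t0 = rec X. b.(X + 0 + a.0)\{a,b} + c.0 | =b=> t1, =c=> t2
  t1 = ((rec X. b.(X + 0 + a.0)\{a,b} + c.0) + 0 + a.0)\{a,b} | =c=> t3
  t2 = 0 | ·
  t3 = 0\{a,b} | ·
Bisimilarity quotient blocks:
  B0 = {s0}
  B1 = {s1, t2, t3}
  B2 = {t0}
  B3 = {t1}
s0 ∈ B0, t0 ∈ B2 → different blocks

P ≁ Q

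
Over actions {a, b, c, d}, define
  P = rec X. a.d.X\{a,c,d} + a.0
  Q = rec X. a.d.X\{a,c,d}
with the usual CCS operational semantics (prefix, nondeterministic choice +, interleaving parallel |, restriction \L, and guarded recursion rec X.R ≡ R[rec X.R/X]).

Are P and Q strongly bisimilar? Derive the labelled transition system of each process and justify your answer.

NO

P's transition system — 4 states:
  m0 = rec X. a.d.X\{a,c,d} + a.0 ⊢ =a=> m1, =a=> m2
  m1 = 0 ⊢ ·
  m2 = d.(rec X. a.d.X\{a,c,d} + a.0)\{a,c,d} ⊢ =d=> m3
  m3 = (rec X. a.d.X\{a,c,d} + a.0)\{a,c,d} ⊢ ·
Q's transition system — 3 states:
  n0 = rec X. a.d.X\{a,c,d} ⊢ =a=> n1
  n1 = d.(rec X. a.d.X\{a,c,d})\{a,c,d} ⊢ =d=> n2
  n2 = (rec X. a.d.X\{a,c,d})\{a,c,d} ⊢ ·
Coarsest stable partition (strong bisimilarity classes):
  B0 = {m0}
  B1 = {m1, m3, n2}
  B2 = {m2, n1}
  B3 = {n0}
m0 ∈ B0, n0 ∈ B3 → different blocks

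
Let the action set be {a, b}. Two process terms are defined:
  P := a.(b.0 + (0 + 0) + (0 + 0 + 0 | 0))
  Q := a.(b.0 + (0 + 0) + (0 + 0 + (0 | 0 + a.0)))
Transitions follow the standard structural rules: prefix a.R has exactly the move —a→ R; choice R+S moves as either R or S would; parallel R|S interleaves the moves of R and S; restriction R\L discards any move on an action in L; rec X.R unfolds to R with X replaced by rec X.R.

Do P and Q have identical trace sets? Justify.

trace-distinct — witness ⟨aa⟩

P's transition system — 3 states:
  s0 = a.(b.0 + (0 + 0) + (0 + 0 + 0 | 0)) :: --a--▸ s1
  s1 = b.0 + (0 + 0) + (0 + 0 + 0 | 0) :: --b--▸ s2
  s2 = 0 :: ∅
Q's transition system — 3 states:
  t0 = a.(b.0 + (0 + 0) + (0 + 0 + (0 | 0 + a.0))) :: --a--▸ t1
  t1 = b.0 + (0 + 0) + (0 + 0 + (0 | 0 + a.0)) :: --a--▸ t2, --b--▸ t2
  t2 = 0 :: ∅
Run σ = ⟨aa⟩ on Q: start {t0}
  [1] a ⇒ {t1}
  [2] a ⇒ {t2}
  — Q admits the full trace.
Run σ = ⟨aa⟩ on P: start {s0}
  [1] a ⇒ {s1}
  [2] a ⇒ no successor for P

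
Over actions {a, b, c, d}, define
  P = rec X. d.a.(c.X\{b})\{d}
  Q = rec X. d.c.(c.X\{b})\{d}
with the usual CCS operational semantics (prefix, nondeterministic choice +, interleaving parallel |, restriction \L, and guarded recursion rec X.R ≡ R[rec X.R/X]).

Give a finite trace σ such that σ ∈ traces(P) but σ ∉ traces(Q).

da

Reachable graph of P (4 states):
  p0 = rec X. d.a.(c.X\{b})\{d} → =d=> p1
  p1 = a.(c.(rec X. d.a.(c.X\{b})\{d})\{b})\{d} → =a=> p2
  p2 = (c.(rec X. d.a.(c.X\{b})\{d})\{b})\{d} → =c=> p3
  p3 = (rec X. d.a.(c.X\{b})\{d})\{b}\{d} → ∅
Reachable graph of Q (4 states):
  q0 = rec X. d.c.(c.X\{b})\{d} → =d=> q1
  q1 = c.(c.(rec X. d.c.(c.X\{b})\{d})\{b})\{d} → =c=> q2
  q2 = (c.(rec X. d.c.(c.X\{b})\{d})\{b})\{d} → =c=> q3
  q3 = (rec X. d.c.(c.X\{b})\{d})\{b}\{d} → ∅
Run σ = ⟨da⟩ on P: start {p0}
  [1] d ⇒ {p1}
  [2] a ⇒ {p2}
  P completes σ.
Run σ = ⟨da⟩ on Q: start {q0}
  [1] d ⇒ {q1}
  [2] a ⇒ ∅  — Q cannot continue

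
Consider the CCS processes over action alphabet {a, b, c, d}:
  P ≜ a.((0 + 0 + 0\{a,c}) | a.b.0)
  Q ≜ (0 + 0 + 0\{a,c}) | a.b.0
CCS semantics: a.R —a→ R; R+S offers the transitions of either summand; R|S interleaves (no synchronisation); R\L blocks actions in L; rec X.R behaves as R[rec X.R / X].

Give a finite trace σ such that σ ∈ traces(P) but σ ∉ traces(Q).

aa

Reachable graph of P (4 states):
  m0 = a.((0 + 0 + 0\{a,c}) | a.b.0) has moves =a=> m1
  m1 = (0 + 0 + 0\{a,c}) | a.b.0 has moves =a=> m2
  m2 = (0 + 0 + 0\{a,c}) | b.0 has moves =b=> m3
  m3 = (0 + 0 + 0\{a,c}) | 0 has moves ·
Reachable graph of Q (3 states):
  n0 = (0 + 0 + 0\{a,c}) | a.b.0 has moves =a=> n1
  n1 = (0 + 0 + 0\{a,c}) | b.0 has moves =b=> n2
  n2 = (0 + 0 + 0\{a,c}) | 0 has moves ·
Run σ = ⟨aa⟩ on P: start {m0}
  after a @ step 1: {m1}
  after a @ step 2: {m2}
  — P admits the full trace.
Run σ = ⟨aa⟩ on Q: start {n0}
  after a @ step 1: {n1}
  after a @ step 2: ∅ (Q stuck)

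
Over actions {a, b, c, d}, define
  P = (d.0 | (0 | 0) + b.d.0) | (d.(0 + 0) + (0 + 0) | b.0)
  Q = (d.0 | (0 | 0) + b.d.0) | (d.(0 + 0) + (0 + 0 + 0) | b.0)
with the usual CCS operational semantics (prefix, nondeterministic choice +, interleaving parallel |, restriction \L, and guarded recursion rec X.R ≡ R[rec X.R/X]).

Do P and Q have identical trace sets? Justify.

YES

LTS(P): 12 reachable states
  p0 = (d.0 | (0 | 0) + b.d.0) | (d.(0 + 0) + (0 + 0) | b.0) | —b→ p1, —b→ p2, —d→ p3, —d→ p4
  p1 = (d.0 | (0 | 0) + b.d.0) | ((0 + 0) | 0) | —b→ p5, —d→ p6
  p2 = d.0 | (d.(0 + 0) + (0 + 0) | b.0) | —b→ p5, —d→ p7, —d→ p8
  p3 = (d.0 | (0 | 0) + b.d.0) | (0 + 0) | —b→ p8, —d→ p9
  p4 = 0 | (0 | 0) | (d.(0 + 0) + (0 + 0) | b.0) | —b→ p6, —d→ p9
  p5 = d.0 | ((0 + 0) | 0) | —d→ p10
  p6 = 0 | (0 | 0) | ((0 + 0) | 0) | (no moves)
  p7 = 0 | (d.(0 + 0) + (0 + 0) | b.0) | —b→ p10, —d→ p11
  p8 = d.0 | (0 + 0) | —d→ p11
  p9 = 0 | (0 | 0) | (0 + 0) | (no moves)
  p10 = 0 | ((0 + 0) | 0) | (no moves)
  p11 = 0 | (0 + 0) | (no moves)
LTS(Q): 12 reachable states
  q0 = (d.0 | (0 | 0) + b.d.0) | (d.(0 + 0) + (0 + 0 + 0) | b.0) | —b→ q1, —b→ q2, —d→ q3, —d→ q4
  q1 = (d.0 | (0 | 0) + b.d.0) | ((0 + 0 + 0) | 0) | —b→ q5, —d→ q6
  q2 = d.0 | (d.(0 + 0) + (0 + 0 + 0) | b.0) | —b→ q5, —d→ q7, —d→ q8
  q3 = (d.0 | (0 | 0) + b.d.0) | (0 + 0) | —b→ q8, —d→ q9
  q4 = 0 | (0 | 0) | (d.(0 + 0) + (0 + 0 + 0) | b.0) | —b→ q6, —d→ q9
  q5 = d.0 | ((0 + 0 + 0) | 0) | —d→ q10
  q6 = 0 | (0 | 0) | ((0 + 0 + 0) | 0) | (no moves)
  q7 = 0 | (d.(0 + 0) + (0 + 0 + 0) | b.0) | —b→ q10, —d→ q11
  q8 = d.0 | (0 + 0) | —d→ q11
  q9 = 0 | (0 | 0) | (0 + 0) | (no moves)
  q10 = 0 | ((0 + 0 + 0) | 0) | (no moves)
  q11 = 0 | (0 + 0) | (no moves)
Partition-refinement fixed point:
  B0 = {p0, q0}
  B1 = {p2, q2}
  B2 = {p5, p8, q5, q8}
  B3 = {p10, p11, p6, p9, q10, q11, q6, q9}
  B4 = {p4, p7, q4, q7}
  B5 = {p1, p3, q1, q3}
p0 ∈ B0, q0 ∈ B0 → same block
Bisimilar ⇒ trace-equivalent.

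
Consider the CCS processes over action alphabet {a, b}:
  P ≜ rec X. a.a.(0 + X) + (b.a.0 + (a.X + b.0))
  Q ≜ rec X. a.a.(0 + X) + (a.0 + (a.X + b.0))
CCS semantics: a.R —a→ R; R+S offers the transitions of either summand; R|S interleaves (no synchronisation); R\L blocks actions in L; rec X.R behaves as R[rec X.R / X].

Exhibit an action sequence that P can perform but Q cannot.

ba

Reachable graph of P (5 states):
  m0 = rec X. a.a.(0 + X) + (b.a.0 + (a.X + b.0)) ⊢ =a=> m0, =a=> m1, =b=> m2, =b=> m3
  m1 = a.(0 + (rec X. a.a.(0 + X) + (b.a.0 + (a.X + b.0)))) ⊢ =a=> m4
  m2 = 0 ⊢ (no moves)
  m3 = a.0 ⊢ =a=> m2
  m4 = 0 + (rec X. a.a.(0 + X) + (b.a.0 + (a.X + b.0))) ⊢ =a=> m0, =a=> m1, =b=> m2, =b=> m3
Reachable graph of Q (4 states):
  n0 = rec X. a.a.(0 + X) + (a.0 + (a.X + b.0)) ⊢ =a=> n0, =a=> n1, =a=> n2, =b=> n1
  n1 = 0 ⊢ (no moves)
  n2 = a.(0 + (rec X. a.a.(0 + X) + (a.0 + (a.X + b.0)))) ⊢ =a=> n3
  n3 = 0 + (rec X. a.a.(0 + X) + (a.0 + (a.X + b.0))) ⊢ =a=> n0, =a=> n1, =a=> n2, =b=> n1
Run σ = ⟨ba⟩ on P: start {m0}
  [1] b ⇒ {m2, m3}
  [2] a ⇒ {m2}
  — P admits the full trace.
Run σ = ⟨ba⟩ on Q: start {n0}
  [1] b ⇒ {n1}
  [2] a ⇒ ∅  — Q cannot continue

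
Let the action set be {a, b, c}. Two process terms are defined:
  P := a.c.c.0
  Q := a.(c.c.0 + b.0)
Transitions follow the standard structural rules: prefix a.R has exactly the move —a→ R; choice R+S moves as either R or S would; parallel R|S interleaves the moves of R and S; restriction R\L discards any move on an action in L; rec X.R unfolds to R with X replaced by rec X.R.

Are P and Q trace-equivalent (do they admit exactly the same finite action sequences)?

trace-distinct — witness ⟨ab⟩

P's transition system — 4 states:
  m0 = a.c.c.0 ⊢ --a--▸ m1
  m1 = c.c.0 ⊢ --c--▸ m2
  m2 = c.0 ⊢ --c--▸ m3
  m3 = 0 ⊢ (no moves)
Q's transition system — 4 states:
  n0 = a.(c.c.0 + b.0) ⊢ --a--▸ n1
  n1 = c.c.0 + b.0 ⊢ --b--▸ n2, --c--▸ n3
  n2 = 0 ⊢ (no moves)
  n3 = c.0 ⊢ --c--▸ n2
Trace ⟨ab⟩ through Q, begin at {n0}:
  after a @ step 1: {n1}
  after b @ step 2: {n2}
  ✓ Q
Trace ⟨ab⟩ through P, begin at {m0}:
  after a @ step 1: {m1}
  after b @ step 2: ∅  — P cannot continue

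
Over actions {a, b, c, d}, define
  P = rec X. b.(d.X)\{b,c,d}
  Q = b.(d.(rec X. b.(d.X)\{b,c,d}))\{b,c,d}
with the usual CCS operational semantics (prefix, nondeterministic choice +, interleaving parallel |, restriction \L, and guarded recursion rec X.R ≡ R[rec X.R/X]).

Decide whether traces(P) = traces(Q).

trace-equivalent

LTS(P): 2 reachable states
  u0 = rec X. b.(d.X)\{b,c,d} :: -b-> u1
  u1 = (d.(rec X. b.(d.X)\{b,c,d}))\{b,c,d} :: deadlocked
LTS(Q): 2 reachable states
  v0 = b.(d.(rec X. b.(d.X)\{b,c,d}))\{b,c,d} :: -b-> v1
  v1 = (d.(rec X. b.(d.X)\{b,c,d}))\{b,c,d} :: deadlocked
Coarsest stable partition (strong bisimilarity classes):
  B0 = {u0, v0}
  B1 = {u1, v1}
u0 ∈ B0, v0 ∈ B0 → same block
Bisimilar ⇒ trace-equivalent.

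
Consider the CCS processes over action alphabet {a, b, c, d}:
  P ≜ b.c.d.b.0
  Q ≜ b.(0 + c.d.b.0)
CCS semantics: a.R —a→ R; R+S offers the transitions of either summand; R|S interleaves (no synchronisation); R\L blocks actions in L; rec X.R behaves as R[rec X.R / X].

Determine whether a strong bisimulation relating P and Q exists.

P's transition system — 5 states:
  u0 = b.c.d.b.0 → ··b··> u1
  u1 = c.d.b.0 → ··c··> u2
  u2 = d.b.0 → ··d··> u3
  u3 = b.0 → ··b··> u4
  u4 = 0 → ∅
Q's transition system — 5 states:
  v0 = b.(0 + c.d.b.0) → ··b··> v1
  v1 = 0 + c.d.b.0 → ··c··> v2
  v2 = d.b.0 → ··d··> v3
  v3 = b.0 → ··b··> v4
  v4 = 0 → ∅
Bisimilarity quotient blocks:
  B0 = {u0, v0}
  B1 = {u1, v1}
  B2 = {u2, v2}
  B3 = {u3, v3}
  B4 = {u4, v4}
u0 ∈ B0, v0 ∈ B0 → same block

YES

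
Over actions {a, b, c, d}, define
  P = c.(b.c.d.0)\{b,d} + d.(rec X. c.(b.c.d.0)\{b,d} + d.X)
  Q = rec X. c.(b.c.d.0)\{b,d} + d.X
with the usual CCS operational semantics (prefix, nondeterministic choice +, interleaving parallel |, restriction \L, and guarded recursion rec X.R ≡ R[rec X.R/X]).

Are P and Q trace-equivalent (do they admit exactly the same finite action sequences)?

traces(P) = traces(Q)

LTS(P): 3 reachable states
  u0 = c.(b.c.d.0)\{b,d} + d.(rec X. c.(b.c.d.0)\{b,d} + d.X) :: ··c··> u1, ··d··> u2
  u1 = (b.c.d.0)\{b,d} :: ·
  u2 = rec X. c.(b.c.d.0)\{b,d} + d.X :: ··c··> u1, ··d··> u2
LTS(Q): 2 reachable states
  v0 = rec X. c.(b.c.d.0)\{b,d} + d.X :: ··c··> v1, ··d··> v0
  v1 = (b.c.d.0)\{b,d} :: ·
Bisimilarity quotient blocks:
  B0 = {u0, u2, v0}
  B1 = {u1, v1}
u0 ∈ B0, v0 ∈ B0 → same block
Bisimilar ⇒ trace-equivalent.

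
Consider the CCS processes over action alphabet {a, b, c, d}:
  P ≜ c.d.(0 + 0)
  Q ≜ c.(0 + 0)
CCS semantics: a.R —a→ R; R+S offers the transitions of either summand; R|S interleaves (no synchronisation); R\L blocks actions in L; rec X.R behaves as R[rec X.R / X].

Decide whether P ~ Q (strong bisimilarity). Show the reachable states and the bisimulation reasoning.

P ≁ Q

Reachable graph of P (3 states):
  p0 = c.d.(0 + 0) ⊢ -c-> p1
  p1 = d.(0 + 0) ⊢ -d-> p2
  p2 = 0 + 0 ⊢ deadlocked
Reachable graph of Q (2 states):
  q0 = c.(0 + 0) ⊢ -c-> q1
  q1 = 0 + 0 ⊢ deadlocked
Coarsest stable partition (strong bisimilarity classes):
  B0 = {p0}
  B1 = {p1}
  B2 = {p2, q1}
  B3 = {q0}
p0 ∈ B0, q0 ∈ B3 → different blocks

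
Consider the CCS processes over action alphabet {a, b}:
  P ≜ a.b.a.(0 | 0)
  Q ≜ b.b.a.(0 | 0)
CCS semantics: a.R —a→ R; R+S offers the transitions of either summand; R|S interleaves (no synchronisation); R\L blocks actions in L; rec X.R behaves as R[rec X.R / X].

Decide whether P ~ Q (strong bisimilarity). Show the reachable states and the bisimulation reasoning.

LTS(P): 4 reachable states
  s0 = a.b.a.(0 | 0) → -a-> s1
  s1 = b.a.(0 | 0) → -b-> s2
  s2 = a.(0 | 0) → -a-> s3
  s3 = 0 | 0 → ·
LTS(Q): 4 reachable states
  t0 = b.b.a.(0 | 0) → -b-> t1
  t1 = b.a.(0 | 0) → -b-> t2
  t2 = a.(0 | 0) → -a-> t3
  t3 = 0 | 0 → ·
Coarsest stable partition (strong bisimilarity classes):
  B0 = {s0}
  B1 = {s1, t1}
  B2 = {s2, t2}
  B3 = {s3, t3}
  B4 = {t0}
s0 ∈ B0, t0 ∈ B4 → different blocks

not bisimilar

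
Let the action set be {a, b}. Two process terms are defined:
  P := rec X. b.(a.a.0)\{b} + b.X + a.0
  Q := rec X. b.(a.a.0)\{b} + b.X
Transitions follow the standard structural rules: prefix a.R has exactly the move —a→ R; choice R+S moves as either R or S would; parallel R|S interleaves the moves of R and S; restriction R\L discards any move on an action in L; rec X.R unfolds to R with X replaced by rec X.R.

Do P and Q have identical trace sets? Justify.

NO — witness ⟨a⟩

Reachable graph of P (5 states):
  m0 = rec X. b.(a.a.0)\{b} + b.X + a.0 has moves ··a··> m1, ··b··> m0, ··b··> m2
  m1 = 0 has moves stopped
  m2 = (a.a.0)\{b} has moves ··a··> m3
  m3 = (a.0)\{b} has moves ··a··> m4
  m4 = 0\{b} has moves stopped
Reachable graph of Q (4 states):
  n0 = rec X. b.(a.a.0)\{b} + b.X has moves ··b··> n0, ··b··> n1
  n1 = (a.a.0)\{b} has moves ··a··> n2
  n2 = (a.0)\{b} has moves ··a··> n3
  n3 = 0\{b} has moves stopped
Run σ = ⟨a⟩ on P: start {m0}
  step 1 (a): {m1}
  — P admits the full trace.
Run σ = ⟨a⟩ on Q: start {n0}
  step 1 (a): ∅ (Q stuck)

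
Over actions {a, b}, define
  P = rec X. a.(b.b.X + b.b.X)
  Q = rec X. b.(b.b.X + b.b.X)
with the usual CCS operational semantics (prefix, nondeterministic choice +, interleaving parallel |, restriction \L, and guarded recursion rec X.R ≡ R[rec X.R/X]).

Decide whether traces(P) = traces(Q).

LTS(P): 3 reachable states
  u0 = rec X. a.(b.b.X + b.b.X) | =a=> u1
  u1 = b.b.(rec X. a.(b.b.X + b.b.X)) + b.b.(rec X. a.(b.b.X + b.b.X)) | =b=> u2
  u2 = b.(rec X. a.(b.b.X + b.b.X)) | =b=> u0
LTS(Q): 3 reachable states
  v0 = rec X. b.(b.b.X + b.b.X) | =b=> v1
  v1 = b.b.(rec X. b.(b.b.X + b.b.X)) + b.b.(rec X. b.(b.b.X + b.b.X)) | =b=> v2
  v2 = b.(rec X. b.(b.b.X + b.b.X)) | =b=> v0
Trace ⟨a⟩ through P, begin at {u0}:
  step 1 (a): {u1}
  P completes σ.
Trace ⟨a⟩ through Q, begin at {v0}:
  step 1 (a): ∅ (Q stuck)

trace-distinct — witness ⟨a⟩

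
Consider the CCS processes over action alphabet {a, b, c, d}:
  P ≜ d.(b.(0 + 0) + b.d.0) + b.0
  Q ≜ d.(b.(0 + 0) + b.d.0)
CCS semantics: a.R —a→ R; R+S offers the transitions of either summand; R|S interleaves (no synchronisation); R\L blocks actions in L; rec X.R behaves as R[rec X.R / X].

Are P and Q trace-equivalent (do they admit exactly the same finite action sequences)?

Reachable graph of P (5 states):
  s0 = d.(b.(0 + 0) + b.d.0) + b.0 has moves ··b··> s1, ··d··> s2
  s1 = 0 has moves ·
  s2 = b.(0 + 0) + b.d.0 has moves ··b··> s3, ··b··> s4
  s3 = 0 + 0 has moves ·
  s4 = d.0 has moves ··d··> s1
Reachable graph of Q (5 states):
  t0 = d.(b.(0 + 0) + b.d.0) has moves ··d··> t1
  t1 = b.(0 + 0) + b.d.0 has moves ··b··> t2, ··b··> t3
  t2 = 0 + 0 has moves ·
  t3 = d.0 has moves ··d··> t4
  t4 = 0 has moves ·
Run σ = ⟨b⟩ on P: start {s0}
  [1] b ⇒ {s1}
  ✓ P
Run σ = ⟨b⟩ on Q: start {t0}
  [1] b ⇒ ∅  — Q cannot continue

NO — witness ⟨b⟩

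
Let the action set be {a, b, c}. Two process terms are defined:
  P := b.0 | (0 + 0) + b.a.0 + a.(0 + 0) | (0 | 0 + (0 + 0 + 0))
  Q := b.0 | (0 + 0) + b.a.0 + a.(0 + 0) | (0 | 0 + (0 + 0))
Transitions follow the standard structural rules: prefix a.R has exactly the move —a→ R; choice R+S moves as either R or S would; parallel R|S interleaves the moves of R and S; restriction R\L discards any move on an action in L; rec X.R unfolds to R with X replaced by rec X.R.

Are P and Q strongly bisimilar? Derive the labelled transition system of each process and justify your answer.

P ~ Q

P's transition system — 5 states:
  s0 = b.0 | (0 + 0) + b.a.0 + a.(0 + 0) | (0 | 0 + (0 + 0 + 0)) | --a--▸ s1, --b--▸ s2, --b--▸ s3
  s1 = (0 + 0) | (0 | 0 + (0 + 0 + 0)) | stopped
  s2 = 0 | (0 + 0) | stopped
  s3 = a.0 | --a--▸ s4
  s4 = 0 | stopped
Q's transition system — 5 states:
  t0 = b.0 | (0 + 0) + b.a.0 + a.(0 + 0) | (0 | 0 + (0 + 0)) | --a--▸ t1, --b--▸ t2, --b--▸ t3
  t1 = (0 + 0) | (0 | 0 + (0 + 0)) | stopped
  t2 = 0 | (0 + 0) | stopped
  t3 = a.0 | --a--▸ t4
  t4 = 0 | stopped
Coarsest stable partition (strong bisimilarity classes):
  B0 = {s0, t0}
  B1 = {s1, s2, s4, t1, t2, t4}
  B2 = {s3, t3}
s0 ∈ B0, t0 ∈ B0 → same block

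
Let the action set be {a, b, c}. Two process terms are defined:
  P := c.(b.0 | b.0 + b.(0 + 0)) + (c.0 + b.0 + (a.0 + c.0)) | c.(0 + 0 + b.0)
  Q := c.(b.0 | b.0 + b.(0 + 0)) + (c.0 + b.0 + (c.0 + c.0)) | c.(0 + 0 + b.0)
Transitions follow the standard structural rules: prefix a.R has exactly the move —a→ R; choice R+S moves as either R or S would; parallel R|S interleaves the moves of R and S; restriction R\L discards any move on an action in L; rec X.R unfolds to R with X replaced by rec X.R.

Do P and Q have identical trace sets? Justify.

traces(P) ≠ traces(Q) — witness ⟨a⟩

Reachable graph of P (10 states):
  u0 = c.(b.0 | b.0 + b.(0 + 0)) + (c.0 + b.0 + (a.0 + c.0)) | c.(0 + 0 + b.0) has moves =a=> u1, =b=> u1, =c=> u1, =c=> u2, =c=> u3
  u1 = 0 | c.(0 + 0 + b.0) has moves =c=> u4
  u2 = (c.0 + b.0 + (a.0 + c.0)) | (0 + 0 + b.0) has moves =a=> u4, =b=> u4, =b=> u5, =c=> u4
  u3 = b.0 | b.0 + b.(0 + 0) has moves =b=> u6, =b=> u7, =b=> u8
  u4 = 0 | (0 + 0 + b.0) has moves =b=> u9
  u5 = (c.0 + b.0 + (a.0 + c.0)) | 0 has moves =a=> u9, =b=> u9, =c=> u9
  u6 = 0 + 0 has moves (no moves)
  u7 = 0 | b.0 has moves =b=> u9
  u8 = b.0 | 0 has moves =b=> u9
  u9 = 0 | 0 has moves (no moves)
Reachable graph of Q (10 states):
  v0 = c.(b.0 | b.0 + b.(0 + 0)) + (c.0 + b.0 + (c.0 + c.0)) | c.(0 + 0 + b.0) has moves =b=> v1, =c=> v1, =c=> v2, =c=> v3
  v1 = 0 | c.(0 + 0 + b.0) has moves =c=> v4
  v2 = (c.0 + b.0 + (c.0 + c.0)) | (0 + 0 + b.0) has moves =b=> v4, =b=> v5, =c=> v4
  v3 = b.0 | b.0 + b.(0 + 0) has moves =b=> v6, =b=> v7, =b=> v8
  v4 = 0 | (0 + 0 + b.0) has moves =b=> v9
  v5 = (c.0 + b.0 + (c.0 + c.0)) | 0 has moves =b=> v9, =c=> v9
  v6 = 0 + 0 has moves (no moves)
  v7 = 0 | b.0 has moves =b=> v9
  v8 = b.0 | 0 has moves =b=> v9
  v9 = 0 | 0 has moves (no moves)
Run σ = ⟨a⟩ on P: start {u0}
  after a @ step 1: {u1}
  ✓ P
Run σ = ⟨a⟩ on Q: start {v0}
  after a @ step 1: no successor for Q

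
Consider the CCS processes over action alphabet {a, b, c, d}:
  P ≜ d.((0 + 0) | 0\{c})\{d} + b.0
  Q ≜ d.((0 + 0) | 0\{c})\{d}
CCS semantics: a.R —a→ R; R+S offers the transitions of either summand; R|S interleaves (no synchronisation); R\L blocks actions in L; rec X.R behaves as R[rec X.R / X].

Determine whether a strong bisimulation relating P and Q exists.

P's transition system — 3 states:
  s0 = d.((0 + 0) | 0\{c})\{d} + b.0 has moves --b--▸ s1, --d--▸ s2
  s1 = 0 has moves ∅
  s2 = ((0 + 0) | 0\{c})\{d} has moves ∅
Q's transition system — 2 states:
  t0 = d.((0 + 0) | 0\{c})\{d} has moves --d--▸ t1
  t1 = ((0 + 0) | 0\{c})\{d} has moves ∅
Partition-refinement fixed point:
  B0 = {s0}
  B1 = {s1, s2, t1}
  B2 = {t0}
s0 ∈ B0, t0 ∈ B2 → different blocks

not bisimilar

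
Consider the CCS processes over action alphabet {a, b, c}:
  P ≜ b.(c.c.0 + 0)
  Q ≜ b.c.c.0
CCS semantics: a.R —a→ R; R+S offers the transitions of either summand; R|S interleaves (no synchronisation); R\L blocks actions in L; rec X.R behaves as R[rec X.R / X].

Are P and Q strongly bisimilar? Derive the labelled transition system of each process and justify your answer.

P's transition system — 4 states:
  p0 = b.(c.c.0 + 0) | =b=> p1
  p1 = c.c.0 + 0 | =c=> p2
  p2 = c.0 | =c=> p3
  p3 = 0 | deadlocked
Q's transition system — 4 states:
  q0 = b.c.c.0 | =b=> q1
  q1 = c.c.0 | =c=> q2
  q2 = c.0 | =c=> q3
  q3 = 0 | deadlocked
Coarsest stable partition (strong bisimilarity classes):
  B0 = {p0, q0}
  B1 = {p1, q1}
  B2 = {p2, q2}
  B3 = {p3, q3}
p0 ∈ B0, q0 ∈ B0 → same block

YES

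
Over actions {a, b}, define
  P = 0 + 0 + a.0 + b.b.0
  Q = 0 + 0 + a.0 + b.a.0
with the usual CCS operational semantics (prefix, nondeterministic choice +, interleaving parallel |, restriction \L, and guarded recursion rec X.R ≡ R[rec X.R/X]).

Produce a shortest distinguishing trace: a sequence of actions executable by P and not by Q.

bb

LTS(P): 3 reachable states
  p0 = 0 + 0 + a.0 + b.b.0 :: --a--▸ p1, --b--▸ p2
  p1 = 0 :: deadlocked
  p2 = b.0 :: --b--▸ p1
LTS(Q): 3 reachable states
  q0 = 0 + 0 + a.0 + b.a.0 :: --a--▸ q1, --b--▸ q2
  q1 = 0 :: deadlocked
  q2 = a.0 :: --a--▸ q1
Executing bb from P (initial set {p0}):
  after b @ step 1: {p2}
  after b @ step 2: {p1}
  — P admits the full trace.
Executing bb from Q (initial set {q0}):
  after b @ step 1: {q2}
  after b @ step 2: no successor for Q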